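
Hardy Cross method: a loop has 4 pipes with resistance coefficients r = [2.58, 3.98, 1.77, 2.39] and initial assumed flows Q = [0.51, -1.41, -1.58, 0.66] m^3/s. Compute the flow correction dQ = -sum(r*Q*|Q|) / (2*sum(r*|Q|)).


Numerator terms (r*Q*|Q|): 2.58*0.51*|0.51| = 0.6711; 3.98*-1.41*|-1.41| = -7.9126; 1.77*-1.58*|-1.58| = -4.4186; 2.39*0.66*|0.66| = 1.0411.
Sum of numerator = -10.6191.
Denominator terms (r*|Q|): 2.58*|0.51| = 1.3158; 3.98*|-1.41| = 5.6118; 1.77*|-1.58| = 2.7966; 2.39*|0.66| = 1.5774.
2 * sum of denominator = 2 * 11.3016 = 22.6032.
dQ = --10.6191 / 22.6032 = 0.4698 m^3/s.

0.4698


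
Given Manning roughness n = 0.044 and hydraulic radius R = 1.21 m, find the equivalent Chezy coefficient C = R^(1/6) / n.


The Chezy coefficient relates to Manning's n through C = R^(1/6) / n.
R^(1/6) = 1.21^(1/6) = 1.03228.
C = 1.03228 / 0.044 = 23.46 m^(1/2)/s.

23.46


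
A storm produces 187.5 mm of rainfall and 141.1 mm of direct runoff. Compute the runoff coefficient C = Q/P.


The runoff coefficient C = runoff depth / rainfall depth.
C = 141.1 / 187.5
  = 0.7525.

0.7525


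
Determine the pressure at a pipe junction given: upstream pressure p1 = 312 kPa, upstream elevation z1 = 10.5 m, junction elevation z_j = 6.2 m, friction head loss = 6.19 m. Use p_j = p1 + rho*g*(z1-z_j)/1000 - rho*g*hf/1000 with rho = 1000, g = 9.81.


Junction pressure: p_j = p1 + rho*g*(z1 - z_j)/1000 - rho*g*hf/1000.
Elevation term = 1000*9.81*(10.5 - 6.2)/1000 = 42.183 kPa.
Friction term = 1000*9.81*6.19/1000 = 60.724 kPa.
p_j = 312 + 42.183 - 60.724 = 293.46 kPa.

293.46


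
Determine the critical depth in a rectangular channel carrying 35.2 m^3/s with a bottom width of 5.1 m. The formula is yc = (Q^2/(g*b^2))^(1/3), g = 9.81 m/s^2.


Using yc = (Q^2 / (g * b^2))^(1/3):
Q^2 = 35.2^2 = 1239.04.
g * b^2 = 9.81 * 5.1^2 = 9.81 * 26.01 = 255.16.
Q^2 / (g*b^2) = 1239.04 / 255.16 = 4.8559.
yc = 4.8559^(1/3) = 1.6934 m.

1.6934


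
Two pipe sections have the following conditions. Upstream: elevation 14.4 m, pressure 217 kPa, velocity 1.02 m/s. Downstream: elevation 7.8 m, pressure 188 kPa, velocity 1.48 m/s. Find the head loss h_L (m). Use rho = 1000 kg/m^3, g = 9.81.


Total head at each section: H = z + p/(rho*g) + V^2/(2g).
H1 = 14.4 + 217*1000/(1000*9.81) + 1.02^2/(2*9.81)
   = 14.4 + 22.12 + 0.053
   = 36.573 m.
H2 = 7.8 + 188*1000/(1000*9.81) + 1.48^2/(2*9.81)
   = 7.8 + 19.164 + 0.1116
   = 27.076 m.
h_L = H1 - H2 = 36.573 - 27.076 = 9.498 m.

9.498


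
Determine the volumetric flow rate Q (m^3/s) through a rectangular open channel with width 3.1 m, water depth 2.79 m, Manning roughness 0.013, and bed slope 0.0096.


For a rectangular channel, the cross-sectional area A = b * y = 3.1 * 2.79 = 8.65 m^2.
The wetted perimeter P = b + 2y = 3.1 + 2*2.79 = 8.68 m.
Hydraulic radius R = A/P = 8.65/8.68 = 0.9964 m.
Velocity V = (1/n)*R^(2/3)*S^(1/2) = (1/0.013)*0.9964^(2/3)*0.0096^(1/2) = 7.5189 m/s.
Discharge Q = A * V = 8.65 * 7.5189 = 65.031 m^3/s.

65.031


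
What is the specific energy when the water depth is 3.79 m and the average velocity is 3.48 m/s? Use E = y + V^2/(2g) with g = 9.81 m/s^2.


Specific energy E = y + V^2/(2g).
Velocity head = V^2/(2g) = 3.48^2 / (2*9.81) = 12.1104 / 19.62 = 0.6172 m.
E = 3.79 + 0.6172 = 4.4072 m.

4.4072


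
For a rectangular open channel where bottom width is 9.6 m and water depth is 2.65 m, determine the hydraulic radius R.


For a rectangular section:
Flow area A = b * y = 9.6 * 2.65 = 25.44 m^2.
Wetted perimeter P = b + 2y = 9.6 + 2*2.65 = 14.9 m.
Hydraulic radius R = A/P = 25.44 / 14.9 = 1.7074 m.

1.7074


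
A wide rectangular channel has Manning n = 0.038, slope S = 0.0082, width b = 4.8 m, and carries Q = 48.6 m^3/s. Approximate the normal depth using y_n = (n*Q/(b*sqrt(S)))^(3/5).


We use the wide-channel approximation y_n = (n*Q/(b*sqrt(S)))^(3/5).
sqrt(S) = sqrt(0.0082) = 0.090554.
Numerator: n*Q = 0.038 * 48.6 = 1.8468.
Denominator: b*sqrt(S) = 4.8 * 0.090554 = 0.434659.
arg = 4.2489.
y_n = 4.2489^(3/5) = 2.3821 m.

2.3821


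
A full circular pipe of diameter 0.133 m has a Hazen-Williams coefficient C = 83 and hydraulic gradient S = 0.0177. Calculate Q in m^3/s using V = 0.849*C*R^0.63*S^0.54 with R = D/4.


For a full circular pipe, R = D/4 = 0.133/4 = 0.0333 m.
V = 0.849 * 83 * 0.0333^0.63 * 0.0177^0.54
  = 0.849 * 83 * 0.117146 * 0.113215
  = 0.9346 m/s.
Pipe area A = pi*D^2/4 = pi*0.133^2/4 = 0.0139 m^2.
Q = A * V = 0.0139 * 0.9346 = 0.013 m^3/s.

0.013


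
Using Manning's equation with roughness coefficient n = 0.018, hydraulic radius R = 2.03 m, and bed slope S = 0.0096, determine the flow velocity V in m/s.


Manning's equation gives V = (1/n) * R^(2/3) * S^(1/2).
First, compute R^(2/3) = 2.03^(2/3) = 1.6032.
Next, S^(1/2) = 0.0096^(1/2) = 0.09798.
Then 1/n = 1/0.018 = 55.56.
V = 55.56 * 1.6032 * 0.09798 = 8.7269 m/s.

8.7269


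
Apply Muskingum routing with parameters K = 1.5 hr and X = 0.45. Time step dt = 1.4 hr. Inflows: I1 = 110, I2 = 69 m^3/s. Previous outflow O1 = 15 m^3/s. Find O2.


Muskingum coefficients:
denom = 2*K*(1-X) + dt = 2*1.5*(1-0.45) + 1.4 = 3.05.
C0 = (dt - 2*K*X)/denom = (1.4 - 2*1.5*0.45)/3.05 = 0.0164.
C1 = (dt + 2*K*X)/denom = (1.4 + 2*1.5*0.45)/3.05 = 0.9016.
C2 = (2*K*(1-X) - dt)/denom = 0.082.
O2 = C0*I2 + C1*I1 + C2*O1
   = 0.0164*69 + 0.9016*110 + 0.082*15
   = 101.54 m^3/s.

101.54


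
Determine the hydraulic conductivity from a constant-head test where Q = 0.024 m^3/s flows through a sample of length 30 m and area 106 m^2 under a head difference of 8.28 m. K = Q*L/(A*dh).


From K = Q*L / (A*dh):
Numerator: Q*L = 0.024 * 30 = 0.72.
Denominator: A*dh = 106 * 8.28 = 877.68.
K = 0.72 / 877.68 = 0.00082 m/s.

0.00082


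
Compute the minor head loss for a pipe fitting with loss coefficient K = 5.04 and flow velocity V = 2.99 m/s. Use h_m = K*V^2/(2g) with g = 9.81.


Minor loss formula: h_m = K * V^2/(2g).
V^2 = 2.99^2 = 8.9401.
V^2/(2g) = 8.9401 / 19.62 = 0.4557 m.
h_m = 5.04 * 0.4557 = 2.2965 m.

2.2965


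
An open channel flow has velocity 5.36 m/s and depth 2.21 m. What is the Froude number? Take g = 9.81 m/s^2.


The Froude number is defined as Fr = V / sqrt(g*y).
g*y = 9.81 * 2.21 = 21.6801.
sqrt(g*y) = sqrt(21.6801) = 4.6562.
Fr = 5.36 / 4.6562 = 1.1512.

1.1512


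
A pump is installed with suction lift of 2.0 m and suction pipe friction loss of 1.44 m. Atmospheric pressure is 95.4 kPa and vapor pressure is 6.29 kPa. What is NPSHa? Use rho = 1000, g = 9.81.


NPSHa = p_atm/(rho*g) - z_s - hf_s - p_vap/(rho*g).
p_atm/(rho*g) = 95.4*1000 / (1000*9.81) = 9.725 m.
p_vap/(rho*g) = 6.29*1000 / (1000*9.81) = 0.641 m.
NPSHa = 9.725 - 2.0 - 1.44 - 0.641
      = 5.64 m.

5.64


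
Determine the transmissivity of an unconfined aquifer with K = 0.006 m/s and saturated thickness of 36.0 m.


Transmissivity is defined as T = K * h.
T = 0.006 * 36.0
  = 0.216 m^2/s.

0.216


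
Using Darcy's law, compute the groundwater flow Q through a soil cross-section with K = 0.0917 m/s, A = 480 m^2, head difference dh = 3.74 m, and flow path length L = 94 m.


Darcy's law: Q = K * A * i, where i = dh/L.
Hydraulic gradient i = 3.74 / 94 = 0.039787.
Q = 0.0917 * 480 * 0.039787
  = 1.7513 m^3/s.

1.7513


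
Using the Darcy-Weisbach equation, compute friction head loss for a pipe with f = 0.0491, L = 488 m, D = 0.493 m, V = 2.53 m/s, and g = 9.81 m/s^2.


Darcy-Weisbach equation: h_f = f * (L/D) * V^2/(2g).
f * L/D = 0.0491 * 488/0.493 = 48.602.
V^2/(2g) = 2.53^2 / (2*9.81) = 6.4009 / 19.62 = 0.3262 m.
h_f = 48.602 * 0.3262 = 15.856 m.

15.856


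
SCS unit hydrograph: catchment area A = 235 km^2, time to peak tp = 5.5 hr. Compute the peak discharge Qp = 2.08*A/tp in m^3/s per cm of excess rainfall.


SCS formula: Qp = 2.08 * A / tp.
Qp = 2.08 * 235 / 5.5
   = 488.8 / 5.5
   = 88.87 m^3/s per cm.

88.87


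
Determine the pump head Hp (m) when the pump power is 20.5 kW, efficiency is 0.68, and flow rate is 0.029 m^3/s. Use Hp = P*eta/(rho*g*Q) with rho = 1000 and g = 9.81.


Pump head formula: Hp = P * eta / (rho * g * Q).
Numerator: P * eta = 20.5 * 1000 * 0.68 = 13940.0 W.
Denominator: rho * g * Q = 1000 * 9.81 * 0.029 = 284.49.
Hp = 13940.0 / 284.49 = 49.0 m.

49.0


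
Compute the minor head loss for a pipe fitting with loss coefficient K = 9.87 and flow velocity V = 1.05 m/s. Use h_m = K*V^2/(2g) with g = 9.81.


Minor loss formula: h_m = K * V^2/(2g).
V^2 = 1.05^2 = 1.1025.
V^2/(2g) = 1.1025 / 19.62 = 0.0562 m.
h_m = 9.87 * 0.0562 = 0.5546 m.

0.5546


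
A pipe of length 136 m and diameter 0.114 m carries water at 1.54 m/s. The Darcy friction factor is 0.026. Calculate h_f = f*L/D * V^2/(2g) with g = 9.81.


Darcy-Weisbach equation: h_f = f * (L/D) * V^2/(2g).
f * L/D = 0.026 * 136/0.114 = 31.0175.
V^2/(2g) = 1.54^2 / (2*9.81) = 2.3716 / 19.62 = 0.1209 m.
h_f = 31.0175 * 0.1209 = 3.749 m.

3.749


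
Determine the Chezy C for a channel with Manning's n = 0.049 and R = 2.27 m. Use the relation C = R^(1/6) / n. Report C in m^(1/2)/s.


The Chezy coefficient relates to Manning's n through C = R^(1/6) / n.
R^(1/6) = 2.27^(1/6) = 1.146404.
C = 1.146404 / 0.049 = 23.4 m^(1/2)/s.

23.4


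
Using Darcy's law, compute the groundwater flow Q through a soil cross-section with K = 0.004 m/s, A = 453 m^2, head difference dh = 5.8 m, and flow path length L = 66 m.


Darcy's law: Q = K * A * i, where i = dh/L.
Hydraulic gradient i = 5.8 / 66 = 0.087879.
Q = 0.004 * 453 * 0.087879
  = 0.1592 m^3/s.

0.1592


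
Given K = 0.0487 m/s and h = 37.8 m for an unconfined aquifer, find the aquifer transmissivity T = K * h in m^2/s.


Transmissivity is defined as T = K * h.
T = 0.0487 * 37.8
  = 1.8409 m^2/s.

1.8409


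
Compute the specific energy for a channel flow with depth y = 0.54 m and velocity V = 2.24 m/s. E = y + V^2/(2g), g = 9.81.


Specific energy E = y + V^2/(2g).
Velocity head = V^2/(2g) = 2.24^2 / (2*9.81) = 5.0176 / 19.62 = 0.2557 m.
E = 0.54 + 0.2557 = 0.7957 m.

0.7957


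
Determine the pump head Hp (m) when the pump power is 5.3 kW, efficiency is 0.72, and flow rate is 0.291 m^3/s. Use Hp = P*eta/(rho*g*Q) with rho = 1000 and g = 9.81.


Pump head formula: Hp = P * eta / (rho * g * Q).
Numerator: P * eta = 5.3 * 1000 * 0.72 = 3816.0 W.
Denominator: rho * g * Q = 1000 * 9.81 * 0.291 = 2854.71.
Hp = 3816.0 / 2854.71 = 1.34 m.

1.34


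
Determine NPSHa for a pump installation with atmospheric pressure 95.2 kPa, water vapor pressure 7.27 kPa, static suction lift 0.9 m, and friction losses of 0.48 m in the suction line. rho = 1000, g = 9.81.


NPSHa = p_atm/(rho*g) - z_s - hf_s - p_vap/(rho*g).
p_atm/(rho*g) = 95.2*1000 / (1000*9.81) = 9.704 m.
p_vap/(rho*g) = 7.27*1000 / (1000*9.81) = 0.741 m.
NPSHa = 9.704 - 0.9 - 0.48 - 0.741
      = 7.58 m.

7.58


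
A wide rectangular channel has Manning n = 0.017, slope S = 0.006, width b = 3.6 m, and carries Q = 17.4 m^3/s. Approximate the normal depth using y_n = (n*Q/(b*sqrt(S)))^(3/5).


We use the wide-channel approximation y_n = (n*Q/(b*sqrt(S)))^(3/5).
sqrt(S) = sqrt(0.006) = 0.07746.
Numerator: n*Q = 0.017 * 17.4 = 0.2958.
Denominator: b*sqrt(S) = 3.6 * 0.07746 = 0.278856.
arg = 1.0608.
y_n = 1.0608^(3/5) = 1.036 m.

1.036


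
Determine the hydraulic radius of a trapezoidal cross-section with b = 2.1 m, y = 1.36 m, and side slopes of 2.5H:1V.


For a trapezoidal section with side slope z:
A = (b + z*y)*y = (2.1 + 2.5*1.36)*1.36 = 7.48 m^2.
P = b + 2*y*sqrt(1 + z^2) = 2.1 + 2*1.36*sqrt(1 + 2.5^2) = 9.424 m.
R = A/P = 7.48 / 9.424 = 0.7937 m.

0.7937


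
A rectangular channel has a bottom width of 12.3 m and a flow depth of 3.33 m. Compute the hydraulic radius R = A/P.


For a rectangular section:
Flow area A = b * y = 12.3 * 3.33 = 40.96 m^2.
Wetted perimeter P = b + 2y = 12.3 + 2*3.33 = 18.96 m.
Hydraulic radius R = A/P = 40.96 / 18.96 = 2.1603 m.

2.1603


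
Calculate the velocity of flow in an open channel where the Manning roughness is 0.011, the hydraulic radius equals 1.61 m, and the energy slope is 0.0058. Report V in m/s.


Manning's equation gives V = (1/n) * R^(2/3) * S^(1/2).
First, compute R^(2/3) = 1.61^(2/3) = 1.3737.
Next, S^(1/2) = 0.0058^(1/2) = 0.076158.
Then 1/n = 1/0.011 = 90.91.
V = 90.91 * 1.3737 * 0.076158 = 9.5105 m/s.

9.5105


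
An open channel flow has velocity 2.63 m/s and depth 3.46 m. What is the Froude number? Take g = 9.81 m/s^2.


The Froude number is defined as Fr = V / sqrt(g*y).
g*y = 9.81 * 3.46 = 33.9426.
sqrt(g*y) = sqrt(33.9426) = 5.826.
Fr = 2.63 / 5.826 = 0.4514.

0.4514


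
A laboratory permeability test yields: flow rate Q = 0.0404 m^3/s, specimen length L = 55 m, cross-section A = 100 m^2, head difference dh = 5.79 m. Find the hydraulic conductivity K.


From K = Q*L / (A*dh):
Numerator: Q*L = 0.0404 * 55 = 2.222.
Denominator: A*dh = 100 * 5.79 = 579.0.
K = 2.222 / 579.0 = 0.003838 m/s.

0.003838


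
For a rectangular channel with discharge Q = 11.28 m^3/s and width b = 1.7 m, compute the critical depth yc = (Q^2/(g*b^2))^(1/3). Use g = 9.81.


Using yc = (Q^2 / (g * b^2))^(1/3):
Q^2 = 11.28^2 = 127.24.
g * b^2 = 9.81 * 1.7^2 = 9.81 * 2.89 = 28.35.
Q^2 / (g*b^2) = 127.24 / 28.35 = 4.4882.
yc = 4.4882^(1/3) = 1.6495 m.

1.6495


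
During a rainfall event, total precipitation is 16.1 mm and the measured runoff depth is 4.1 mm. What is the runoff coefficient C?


The runoff coefficient C = runoff depth / rainfall depth.
C = 4.1 / 16.1
  = 0.2547.

0.2547


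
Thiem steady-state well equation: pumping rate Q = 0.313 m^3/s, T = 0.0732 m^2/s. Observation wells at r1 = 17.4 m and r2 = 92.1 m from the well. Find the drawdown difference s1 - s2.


Thiem equation: s1 - s2 = Q/(2*pi*T) * ln(r2/r1).
ln(r2/r1) = ln(92.1/17.4) = 1.6664.
Q/(2*pi*T) = 0.313 / (2*pi*0.0732) = 0.313 / 0.4599 = 0.6805.
s1 - s2 = 0.6805 * 1.6664 = 1.1341 m.

1.1341


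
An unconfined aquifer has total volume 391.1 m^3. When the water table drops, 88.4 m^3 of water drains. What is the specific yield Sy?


Specific yield Sy = Volume drained / Total volume.
Sy = 88.4 / 391.1
   = 0.226.

0.226


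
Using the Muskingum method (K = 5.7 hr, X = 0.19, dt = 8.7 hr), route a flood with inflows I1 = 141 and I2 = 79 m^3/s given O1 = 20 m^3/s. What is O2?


Muskingum coefficients:
denom = 2*K*(1-X) + dt = 2*5.7*(1-0.19) + 8.7 = 17.934.
C0 = (dt - 2*K*X)/denom = (8.7 - 2*5.7*0.19)/17.934 = 0.3643.
C1 = (dt + 2*K*X)/denom = (8.7 + 2*5.7*0.19)/17.934 = 0.6059.
C2 = (2*K*(1-X) - dt)/denom = 0.0298.
O2 = C0*I2 + C1*I1 + C2*O1
   = 0.3643*79 + 0.6059*141 + 0.0298*20
   = 114.81 m^3/s.

114.81


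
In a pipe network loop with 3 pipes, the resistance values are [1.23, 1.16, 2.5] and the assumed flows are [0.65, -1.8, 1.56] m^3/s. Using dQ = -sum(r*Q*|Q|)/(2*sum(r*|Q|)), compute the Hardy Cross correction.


Numerator terms (r*Q*|Q|): 1.23*0.65*|0.65| = 0.5197; 1.16*-1.8*|-1.8| = -3.7584; 2.5*1.56*|1.56| = 6.084.
Sum of numerator = 2.8453.
Denominator terms (r*|Q|): 1.23*|0.65| = 0.7995; 1.16*|-1.8| = 2.088; 2.5*|1.56| = 3.9.
2 * sum of denominator = 2 * 6.7875 = 13.575.
dQ = -2.8453 / 13.575 = -0.2096 m^3/s.

-0.2096


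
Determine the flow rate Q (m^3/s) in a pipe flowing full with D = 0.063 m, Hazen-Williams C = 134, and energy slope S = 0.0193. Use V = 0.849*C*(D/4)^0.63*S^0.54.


For a full circular pipe, R = D/4 = 0.063/4 = 0.0158 m.
V = 0.849 * 134 * 0.0158^0.63 * 0.0193^0.54
  = 0.849 * 134 * 0.073162 * 0.118632
  = 0.9874 m/s.
Pipe area A = pi*D^2/4 = pi*0.063^2/4 = 0.0031 m^2.
Q = A * V = 0.0031 * 0.9874 = 0.0031 m^3/s.

0.0031


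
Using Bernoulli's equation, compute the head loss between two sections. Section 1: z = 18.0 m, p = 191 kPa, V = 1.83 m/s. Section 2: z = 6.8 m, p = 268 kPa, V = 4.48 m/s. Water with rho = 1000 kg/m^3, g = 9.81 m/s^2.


Total head at each section: H = z + p/(rho*g) + V^2/(2g).
H1 = 18.0 + 191*1000/(1000*9.81) + 1.83^2/(2*9.81)
   = 18.0 + 19.47 + 0.1707
   = 37.641 m.
H2 = 6.8 + 268*1000/(1000*9.81) + 4.48^2/(2*9.81)
   = 6.8 + 27.319 + 1.023
   = 35.142 m.
h_L = H1 - H2 = 37.641 - 35.142 = 2.499 m.

2.499


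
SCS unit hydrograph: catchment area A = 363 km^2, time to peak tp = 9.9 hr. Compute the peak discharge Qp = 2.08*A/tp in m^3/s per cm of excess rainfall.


SCS formula: Qp = 2.08 * A / tp.
Qp = 2.08 * 363 / 9.9
   = 755.04 / 9.9
   = 76.27 m^3/s per cm.

76.27


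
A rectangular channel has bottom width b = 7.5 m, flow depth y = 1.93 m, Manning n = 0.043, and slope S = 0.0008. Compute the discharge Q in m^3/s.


For a rectangular channel, the cross-sectional area A = b * y = 7.5 * 1.93 = 14.47 m^2.
The wetted perimeter P = b + 2y = 7.5 + 2*1.93 = 11.36 m.
Hydraulic radius R = A/P = 14.47/11.36 = 1.2742 m.
Velocity V = (1/n)*R^(2/3)*S^(1/2) = (1/0.043)*1.2742^(2/3)*0.0008^(1/2) = 0.7731 m/s.
Discharge Q = A * V = 14.47 * 0.7731 = 11.191 m^3/s.

11.191


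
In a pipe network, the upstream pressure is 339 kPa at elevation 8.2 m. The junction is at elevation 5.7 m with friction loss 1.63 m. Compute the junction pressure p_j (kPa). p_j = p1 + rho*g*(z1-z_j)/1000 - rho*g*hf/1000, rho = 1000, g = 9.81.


Junction pressure: p_j = p1 + rho*g*(z1 - z_j)/1000 - rho*g*hf/1000.
Elevation term = 1000*9.81*(8.2 - 5.7)/1000 = 24.525 kPa.
Friction term = 1000*9.81*1.63/1000 = 15.99 kPa.
p_j = 339 + 24.525 - 15.99 = 347.53 kPa.

347.53


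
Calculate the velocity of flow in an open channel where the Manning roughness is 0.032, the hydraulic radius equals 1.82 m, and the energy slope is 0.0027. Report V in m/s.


Manning's equation gives V = (1/n) * R^(2/3) * S^(1/2).
First, compute R^(2/3) = 1.82^(2/3) = 1.4907.
Next, S^(1/2) = 0.0027^(1/2) = 0.051962.
Then 1/n = 1/0.032 = 31.25.
V = 31.25 * 1.4907 * 0.051962 = 2.4205 m/s.

2.4205


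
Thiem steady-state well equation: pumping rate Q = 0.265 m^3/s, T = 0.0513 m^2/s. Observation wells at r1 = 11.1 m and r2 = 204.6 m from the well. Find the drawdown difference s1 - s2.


Thiem equation: s1 - s2 = Q/(2*pi*T) * ln(r2/r1).
ln(r2/r1) = ln(204.6/11.1) = 2.9141.
Q/(2*pi*T) = 0.265 / (2*pi*0.0513) = 0.265 / 0.3223 = 0.8221.
s1 - s2 = 0.8221 * 2.9141 = 2.3958 m.

2.3958


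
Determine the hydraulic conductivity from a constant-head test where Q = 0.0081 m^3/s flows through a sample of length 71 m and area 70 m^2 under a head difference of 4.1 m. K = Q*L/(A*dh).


From K = Q*L / (A*dh):
Numerator: Q*L = 0.0081 * 71 = 0.5751.
Denominator: A*dh = 70 * 4.1 = 287.0.
K = 0.5751 / 287.0 = 0.002004 m/s.

0.002004


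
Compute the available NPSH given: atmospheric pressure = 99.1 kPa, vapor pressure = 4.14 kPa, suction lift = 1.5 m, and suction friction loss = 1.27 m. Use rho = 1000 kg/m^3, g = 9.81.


NPSHa = p_atm/(rho*g) - z_s - hf_s - p_vap/(rho*g).
p_atm/(rho*g) = 99.1*1000 / (1000*9.81) = 10.102 m.
p_vap/(rho*g) = 4.14*1000 / (1000*9.81) = 0.422 m.
NPSHa = 10.102 - 1.5 - 1.27 - 0.422
      = 6.91 m.

6.91


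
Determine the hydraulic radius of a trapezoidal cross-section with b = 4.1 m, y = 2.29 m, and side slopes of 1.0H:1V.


For a trapezoidal section with side slope z:
A = (b + z*y)*y = (4.1 + 1.0*2.29)*2.29 = 14.633 m^2.
P = b + 2*y*sqrt(1 + z^2) = 4.1 + 2*2.29*sqrt(1 + 1.0^2) = 10.577 m.
R = A/P = 14.633 / 10.577 = 1.3835 m.

1.3835


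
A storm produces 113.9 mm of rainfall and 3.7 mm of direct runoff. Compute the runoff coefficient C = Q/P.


The runoff coefficient C = runoff depth / rainfall depth.
C = 3.7 / 113.9
  = 0.0325.

0.0325


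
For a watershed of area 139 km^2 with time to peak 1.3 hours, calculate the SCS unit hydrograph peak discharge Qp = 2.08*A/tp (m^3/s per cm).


SCS formula: Qp = 2.08 * A / tp.
Qp = 2.08 * 139 / 1.3
   = 289.12 / 1.3
   = 222.4 m^3/s per cm.

222.4


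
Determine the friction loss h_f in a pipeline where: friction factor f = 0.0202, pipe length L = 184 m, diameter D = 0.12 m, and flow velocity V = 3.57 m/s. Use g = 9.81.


Darcy-Weisbach equation: h_f = f * (L/D) * V^2/(2g).
f * L/D = 0.0202 * 184/0.12 = 30.9733.
V^2/(2g) = 3.57^2 / (2*9.81) = 12.7449 / 19.62 = 0.6496 m.
h_f = 30.9733 * 0.6496 = 20.12 m.

20.12


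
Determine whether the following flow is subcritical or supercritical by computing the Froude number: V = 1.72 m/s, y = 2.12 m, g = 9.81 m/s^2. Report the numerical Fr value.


The Froude number is defined as Fr = V / sqrt(g*y).
g*y = 9.81 * 2.12 = 20.7972.
sqrt(g*y) = sqrt(20.7972) = 4.5604.
Fr = 1.72 / 4.5604 = 0.3772.
Since Fr < 1, the flow is subcritical.

0.3772


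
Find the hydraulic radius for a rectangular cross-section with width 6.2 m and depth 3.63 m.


For a rectangular section:
Flow area A = b * y = 6.2 * 3.63 = 22.51 m^2.
Wetted perimeter P = b + 2y = 6.2 + 2*3.63 = 13.46 m.
Hydraulic radius R = A/P = 22.51 / 13.46 = 1.6721 m.

1.6721


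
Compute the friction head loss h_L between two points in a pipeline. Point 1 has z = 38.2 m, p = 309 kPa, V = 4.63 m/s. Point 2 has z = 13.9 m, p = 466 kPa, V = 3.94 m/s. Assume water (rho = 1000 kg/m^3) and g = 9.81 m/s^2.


Total head at each section: H = z + p/(rho*g) + V^2/(2g).
H1 = 38.2 + 309*1000/(1000*9.81) + 4.63^2/(2*9.81)
   = 38.2 + 31.498 + 1.0926
   = 70.791 m.
H2 = 13.9 + 466*1000/(1000*9.81) + 3.94^2/(2*9.81)
   = 13.9 + 47.503 + 0.7912
   = 62.194 m.
h_L = H1 - H2 = 70.791 - 62.194 = 8.597 m.

8.597


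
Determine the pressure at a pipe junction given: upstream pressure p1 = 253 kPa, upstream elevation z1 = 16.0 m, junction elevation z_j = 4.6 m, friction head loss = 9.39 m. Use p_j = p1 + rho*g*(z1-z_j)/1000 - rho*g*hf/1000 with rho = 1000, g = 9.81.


Junction pressure: p_j = p1 + rho*g*(z1 - z_j)/1000 - rho*g*hf/1000.
Elevation term = 1000*9.81*(16.0 - 4.6)/1000 = 111.834 kPa.
Friction term = 1000*9.81*9.39/1000 = 92.116 kPa.
p_j = 253 + 111.834 - 92.116 = 272.72 kPa.

272.72


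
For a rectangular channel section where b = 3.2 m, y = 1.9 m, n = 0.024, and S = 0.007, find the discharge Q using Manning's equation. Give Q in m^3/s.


For a rectangular channel, the cross-sectional area A = b * y = 3.2 * 1.9 = 6.08 m^2.
The wetted perimeter P = b + 2y = 3.2 + 2*1.9 = 7.0 m.
Hydraulic radius R = A/P = 6.08/7.0 = 0.8686 m.
Velocity V = (1/n)*R^(2/3)*S^(1/2) = (1/0.024)*0.8686^(2/3)*0.007^(1/2) = 3.1735 m/s.
Discharge Q = A * V = 6.08 * 3.1735 = 19.295 m^3/s.

19.295


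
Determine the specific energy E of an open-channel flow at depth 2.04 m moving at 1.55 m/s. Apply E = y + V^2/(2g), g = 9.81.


Specific energy E = y + V^2/(2g).
Velocity head = V^2/(2g) = 1.55^2 / (2*9.81) = 2.4025 / 19.62 = 0.1225 m.
E = 2.04 + 0.1225 = 2.1625 m.

2.1625


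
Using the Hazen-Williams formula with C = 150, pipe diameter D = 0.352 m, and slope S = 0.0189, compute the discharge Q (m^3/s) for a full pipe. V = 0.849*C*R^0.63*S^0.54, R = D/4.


For a full circular pipe, R = D/4 = 0.352/4 = 0.088 m.
V = 0.849 * 150 * 0.088^0.63 * 0.0189^0.54
  = 0.849 * 150 * 0.216284 * 0.117298
  = 3.2308 m/s.
Pipe area A = pi*D^2/4 = pi*0.352^2/4 = 0.0973 m^2.
Q = A * V = 0.0973 * 3.2308 = 0.3144 m^3/s.

0.3144


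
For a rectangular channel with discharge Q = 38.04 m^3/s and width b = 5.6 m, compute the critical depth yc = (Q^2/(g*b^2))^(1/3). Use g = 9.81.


Using yc = (Q^2 / (g * b^2))^(1/3):
Q^2 = 38.04^2 = 1447.04.
g * b^2 = 9.81 * 5.6^2 = 9.81 * 31.36 = 307.64.
Q^2 / (g*b^2) = 1447.04 / 307.64 = 4.7037.
yc = 4.7037^(1/3) = 1.6755 m.

1.6755


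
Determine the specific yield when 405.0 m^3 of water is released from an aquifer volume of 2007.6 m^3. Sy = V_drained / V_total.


Specific yield Sy = Volume drained / Total volume.
Sy = 405.0 / 2007.6
   = 0.2017.

0.2017


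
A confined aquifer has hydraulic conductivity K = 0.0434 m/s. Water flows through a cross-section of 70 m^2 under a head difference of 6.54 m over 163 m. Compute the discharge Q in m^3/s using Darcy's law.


Darcy's law: Q = K * A * i, where i = dh/L.
Hydraulic gradient i = 6.54 / 163 = 0.040123.
Q = 0.0434 * 70 * 0.040123
  = 0.1219 m^3/s.

0.1219


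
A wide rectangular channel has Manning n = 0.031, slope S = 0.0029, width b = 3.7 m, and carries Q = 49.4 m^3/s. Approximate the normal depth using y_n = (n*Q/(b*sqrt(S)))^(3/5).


We use the wide-channel approximation y_n = (n*Q/(b*sqrt(S)))^(3/5).
sqrt(S) = sqrt(0.0029) = 0.053852.
Numerator: n*Q = 0.031 * 49.4 = 1.5314.
Denominator: b*sqrt(S) = 3.7 * 0.053852 = 0.199252.
arg = 7.6858.
y_n = 7.6858^(3/5) = 3.3995 m.

3.3995


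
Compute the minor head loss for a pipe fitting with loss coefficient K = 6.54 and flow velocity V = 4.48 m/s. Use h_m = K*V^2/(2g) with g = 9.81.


Minor loss formula: h_m = K * V^2/(2g).
V^2 = 4.48^2 = 20.0704.
V^2/(2g) = 20.0704 / 19.62 = 1.023 m.
h_m = 6.54 * 1.023 = 6.6901 m.

6.6901


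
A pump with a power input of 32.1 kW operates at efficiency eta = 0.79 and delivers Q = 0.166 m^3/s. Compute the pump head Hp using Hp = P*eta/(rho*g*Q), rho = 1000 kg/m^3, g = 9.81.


Pump head formula: Hp = P * eta / (rho * g * Q).
Numerator: P * eta = 32.1 * 1000 * 0.79 = 25359.0 W.
Denominator: rho * g * Q = 1000 * 9.81 * 0.166 = 1628.46.
Hp = 25359.0 / 1628.46 = 15.57 m.

15.57


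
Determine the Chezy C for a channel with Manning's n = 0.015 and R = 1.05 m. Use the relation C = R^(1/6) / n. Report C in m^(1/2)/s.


The Chezy coefficient relates to Manning's n through C = R^(1/6) / n.
R^(1/6) = 1.05^(1/6) = 1.008165.
C = 1.008165 / 0.015 = 67.21 m^(1/2)/s.

67.21


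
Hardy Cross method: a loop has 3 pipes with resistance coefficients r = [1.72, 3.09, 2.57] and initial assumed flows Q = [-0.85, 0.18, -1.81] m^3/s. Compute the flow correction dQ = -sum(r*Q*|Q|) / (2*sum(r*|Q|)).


Numerator terms (r*Q*|Q|): 1.72*-0.85*|-0.85| = -1.2427; 3.09*0.18*|0.18| = 0.1001; 2.57*-1.81*|-1.81| = -8.4196.
Sum of numerator = -9.5622.
Denominator terms (r*|Q|): 1.72*|-0.85| = 1.462; 3.09*|0.18| = 0.5562; 2.57*|-1.81| = 4.6517.
2 * sum of denominator = 2 * 6.6699 = 13.3398.
dQ = --9.5622 / 13.3398 = 0.7168 m^3/s.

0.7168


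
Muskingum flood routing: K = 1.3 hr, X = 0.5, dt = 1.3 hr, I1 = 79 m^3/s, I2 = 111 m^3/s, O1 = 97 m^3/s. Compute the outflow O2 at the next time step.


Muskingum coefficients:
denom = 2*K*(1-X) + dt = 2*1.3*(1-0.5) + 1.3 = 2.6.
C0 = (dt - 2*K*X)/denom = (1.3 - 2*1.3*0.5)/2.6 = 0.0.
C1 = (dt + 2*K*X)/denom = (1.3 + 2*1.3*0.5)/2.6 = 1.0.
C2 = (2*K*(1-X) - dt)/denom = 0.0.
O2 = C0*I2 + C1*I1 + C2*O1
   = 0.0*111 + 1.0*79 + 0.0*97
   = 79.0 m^3/s.

79.0


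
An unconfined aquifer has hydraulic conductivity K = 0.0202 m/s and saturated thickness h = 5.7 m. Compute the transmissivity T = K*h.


Transmissivity is defined as T = K * h.
T = 0.0202 * 5.7
  = 0.1151 m^2/s.

0.1151


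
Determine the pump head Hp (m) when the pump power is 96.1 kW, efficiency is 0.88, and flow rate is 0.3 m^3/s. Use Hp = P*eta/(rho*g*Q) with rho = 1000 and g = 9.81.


Pump head formula: Hp = P * eta / (rho * g * Q).
Numerator: P * eta = 96.1 * 1000 * 0.88 = 84568.0 W.
Denominator: rho * g * Q = 1000 * 9.81 * 0.3 = 2943.0.
Hp = 84568.0 / 2943.0 = 28.74 m.

28.74


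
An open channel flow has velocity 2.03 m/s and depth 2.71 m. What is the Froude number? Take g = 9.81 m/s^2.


The Froude number is defined as Fr = V / sqrt(g*y).
g*y = 9.81 * 2.71 = 26.5851.
sqrt(g*y) = sqrt(26.5851) = 5.1561.
Fr = 2.03 / 5.1561 = 0.3937.

0.3937


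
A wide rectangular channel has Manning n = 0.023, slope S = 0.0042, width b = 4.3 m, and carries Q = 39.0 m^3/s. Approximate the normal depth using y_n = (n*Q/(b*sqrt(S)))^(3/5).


We use the wide-channel approximation y_n = (n*Q/(b*sqrt(S)))^(3/5).
sqrt(S) = sqrt(0.0042) = 0.064807.
Numerator: n*Q = 0.023 * 39.0 = 0.897.
Denominator: b*sqrt(S) = 4.3 * 0.064807 = 0.27867.
arg = 3.2188.
y_n = 3.2188^(3/5) = 2.0166 m.

2.0166


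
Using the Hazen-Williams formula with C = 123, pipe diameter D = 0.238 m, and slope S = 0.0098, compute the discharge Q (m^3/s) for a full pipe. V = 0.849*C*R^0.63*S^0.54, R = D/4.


For a full circular pipe, R = D/4 = 0.238/4 = 0.0595 m.
V = 0.849 * 123 * 0.0595^0.63 * 0.0098^0.54
  = 0.849 * 123 * 0.169023 * 0.082274
  = 1.4522 m/s.
Pipe area A = pi*D^2/4 = pi*0.238^2/4 = 0.0445 m^2.
Q = A * V = 0.0445 * 1.4522 = 0.0646 m^3/s.

0.0646


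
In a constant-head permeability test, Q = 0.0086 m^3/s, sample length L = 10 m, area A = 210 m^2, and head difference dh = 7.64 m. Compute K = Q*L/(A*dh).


From K = Q*L / (A*dh):
Numerator: Q*L = 0.0086 * 10 = 0.086.
Denominator: A*dh = 210 * 7.64 = 1604.4.
K = 0.086 / 1604.4 = 5.4e-05 m/s.

5.4e-05


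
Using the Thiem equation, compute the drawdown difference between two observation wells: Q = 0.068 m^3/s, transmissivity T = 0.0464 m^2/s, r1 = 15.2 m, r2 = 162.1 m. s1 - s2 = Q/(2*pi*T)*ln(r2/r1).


Thiem equation: s1 - s2 = Q/(2*pi*T) * ln(r2/r1).
ln(r2/r1) = ln(162.1/15.2) = 2.3669.
Q/(2*pi*T) = 0.068 / (2*pi*0.0464) = 0.068 / 0.2915 = 0.2332.
s1 - s2 = 0.2332 * 2.3669 = 0.5521 m.

0.5521


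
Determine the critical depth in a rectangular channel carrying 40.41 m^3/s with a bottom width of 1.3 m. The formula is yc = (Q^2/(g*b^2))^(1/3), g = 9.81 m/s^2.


Using yc = (Q^2 / (g * b^2))^(1/3):
Q^2 = 40.41^2 = 1632.97.
g * b^2 = 9.81 * 1.3^2 = 9.81 * 1.69 = 16.58.
Q^2 / (g*b^2) = 1632.97 / 16.58 = 98.4903.
yc = 98.4903^(1/3) = 4.6182 m.

4.6182


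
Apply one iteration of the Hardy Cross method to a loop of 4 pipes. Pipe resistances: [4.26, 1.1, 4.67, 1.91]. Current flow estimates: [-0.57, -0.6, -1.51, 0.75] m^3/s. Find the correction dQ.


Numerator terms (r*Q*|Q|): 4.26*-0.57*|-0.57| = -1.3841; 1.1*-0.6*|-0.6| = -0.396; 4.67*-1.51*|-1.51| = -10.6481; 1.91*0.75*|0.75| = 1.0744.
Sum of numerator = -11.3538.
Denominator terms (r*|Q|): 4.26*|-0.57| = 2.4282; 1.1*|-0.6| = 0.66; 4.67*|-1.51| = 7.0517; 1.91*|0.75| = 1.4325.
2 * sum of denominator = 2 * 11.5724 = 23.1448.
dQ = --11.3538 / 23.1448 = 0.4906 m^3/s.

0.4906


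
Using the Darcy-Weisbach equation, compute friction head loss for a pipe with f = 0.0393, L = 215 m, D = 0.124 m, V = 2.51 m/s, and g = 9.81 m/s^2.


Darcy-Weisbach equation: h_f = f * (L/D) * V^2/(2g).
f * L/D = 0.0393 * 215/0.124 = 68.1411.
V^2/(2g) = 2.51^2 / (2*9.81) = 6.3001 / 19.62 = 0.3211 m.
h_f = 68.1411 * 0.3211 = 21.881 m.

21.881


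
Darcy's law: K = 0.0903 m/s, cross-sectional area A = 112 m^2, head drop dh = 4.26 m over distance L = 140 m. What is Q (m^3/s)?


Darcy's law: Q = K * A * i, where i = dh/L.
Hydraulic gradient i = 4.26 / 140 = 0.030429.
Q = 0.0903 * 112 * 0.030429
  = 0.3077 m^3/s.

0.3077


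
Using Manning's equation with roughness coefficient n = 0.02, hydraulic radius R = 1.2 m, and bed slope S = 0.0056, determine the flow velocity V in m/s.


Manning's equation gives V = (1/n) * R^(2/3) * S^(1/2).
First, compute R^(2/3) = 1.2^(2/3) = 1.1292.
Next, S^(1/2) = 0.0056^(1/2) = 0.074833.
Then 1/n = 1/0.02 = 50.0.
V = 50.0 * 1.1292 * 0.074833 = 4.2252 m/s.

4.2252


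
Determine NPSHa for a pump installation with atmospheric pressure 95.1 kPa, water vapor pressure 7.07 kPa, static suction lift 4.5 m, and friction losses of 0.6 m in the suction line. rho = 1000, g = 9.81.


NPSHa = p_atm/(rho*g) - z_s - hf_s - p_vap/(rho*g).
p_atm/(rho*g) = 95.1*1000 / (1000*9.81) = 9.694 m.
p_vap/(rho*g) = 7.07*1000 / (1000*9.81) = 0.721 m.
NPSHa = 9.694 - 4.5 - 0.6 - 0.721
      = 3.87 m.

3.87


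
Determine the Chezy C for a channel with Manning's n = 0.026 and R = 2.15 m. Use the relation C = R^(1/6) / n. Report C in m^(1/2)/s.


The Chezy coefficient relates to Manning's n through C = R^(1/6) / n.
R^(1/6) = 2.15^(1/6) = 1.136073.
C = 1.136073 / 0.026 = 43.7 m^(1/2)/s.

43.7


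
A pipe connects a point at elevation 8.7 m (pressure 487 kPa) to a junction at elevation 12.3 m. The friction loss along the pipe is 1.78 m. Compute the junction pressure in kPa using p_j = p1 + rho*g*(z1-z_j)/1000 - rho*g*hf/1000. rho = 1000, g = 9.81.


Junction pressure: p_j = p1 + rho*g*(z1 - z_j)/1000 - rho*g*hf/1000.
Elevation term = 1000*9.81*(8.7 - 12.3)/1000 = -35.316 kPa.
Friction term = 1000*9.81*1.78/1000 = 17.462 kPa.
p_j = 487 + -35.316 - 17.462 = 434.22 kPa.

434.22


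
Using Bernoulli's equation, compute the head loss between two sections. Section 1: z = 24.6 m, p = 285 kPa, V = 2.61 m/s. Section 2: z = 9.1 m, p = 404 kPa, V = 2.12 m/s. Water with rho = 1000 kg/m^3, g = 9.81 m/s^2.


Total head at each section: H = z + p/(rho*g) + V^2/(2g).
H1 = 24.6 + 285*1000/(1000*9.81) + 2.61^2/(2*9.81)
   = 24.6 + 29.052 + 0.3472
   = 53.999 m.
H2 = 9.1 + 404*1000/(1000*9.81) + 2.12^2/(2*9.81)
   = 9.1 + 41.182 + 0.2291
   = 50.512 m.
h_L = H1 - H2 = 53.999 - 50.512 = 3.488 m.

3.488


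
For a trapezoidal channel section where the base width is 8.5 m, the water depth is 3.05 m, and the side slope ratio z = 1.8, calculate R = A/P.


For a trapezoidal section with side slope z:
A = (b + z*y)*y = (8.5 + 1.8*3.05)*3.05 = 42.669 m^2.
P = b + 2*y*sqrt(1 + z^2) = 8.5 + 2*3.05*sqrt(1 + 1.8^2) = 21.061 m.
R = A/P = 42.669 / 21.061 = 2.026 m.

2.026


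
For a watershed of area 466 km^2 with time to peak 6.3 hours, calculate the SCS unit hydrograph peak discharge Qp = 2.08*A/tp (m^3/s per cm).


SCS formula: Qp = 2.08 * A / tp.
Qp = 2.08 * 466 / 6.3
   = 969.28 / 6.3
   = 153.85 m^3/s per cm.

153.85


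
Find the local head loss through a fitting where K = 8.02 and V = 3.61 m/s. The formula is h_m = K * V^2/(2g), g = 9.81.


Minor loss formula: h_m = K * V^2/(2g).
V^2 = 3.61^2 = 13.0321.
V^2/(2g) = 13.0321 / 19.62 = 0.6642 m.
h_m = 8.02 * 0.6642 = 5.3271 m.

5.3271


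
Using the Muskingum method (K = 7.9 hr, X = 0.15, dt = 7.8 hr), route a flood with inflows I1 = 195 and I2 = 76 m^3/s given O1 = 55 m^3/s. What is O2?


Muskingum coefficients:
denom = 2*K*(1-X) + dt = 2*7.9*(1-0.15) + 7.8 = 21.23.
C0 = (dt - 2*K*X)/denom = (7.8 - 2*7.9*0.15)/21.23 = 0.2558.
C1 = (dt + 2*K*X)/denom = (7.8 + 2*7.9*0.15)/21.23 = 0.479.
C2 = (2*K*(1-X) - dt)/denom = 0.2652.
O2 = C0*I2 + C1*I1 + C2*O1
   = 0.2558*76 + 0.479*195 + 0.2652*55
   = 127.44 m^3/s.

127.44


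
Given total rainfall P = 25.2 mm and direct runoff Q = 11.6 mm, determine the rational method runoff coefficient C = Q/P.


The runoff coefficient C = runoff depth / rainfall depth.
C = 11.6 / 25.2
  = 0.4603.

0.4603


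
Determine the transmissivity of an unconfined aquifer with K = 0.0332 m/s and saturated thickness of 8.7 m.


Transmissivity is defined as T = K * h.
T = 0.0332 * 8.7
  = 0.2888 m^2/s.

0.2888


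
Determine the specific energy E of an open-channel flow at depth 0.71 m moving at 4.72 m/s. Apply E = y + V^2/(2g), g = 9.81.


Specific energy E = y + V^2/(2g).
Velocity head = V^2/(2g) = 4.72^2 / (2*9.81) = 22.2784 / 19.62 = 1.1355 m.
E = 0.71 + 1.1355 = 1.8455 m.

1.8455


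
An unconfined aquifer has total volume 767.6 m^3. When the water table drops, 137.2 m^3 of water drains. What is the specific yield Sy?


Specific yield Sy = Volume drained / Total volume.
Sy = 137.2 / 767.6
   = 0.1787.

0.1787


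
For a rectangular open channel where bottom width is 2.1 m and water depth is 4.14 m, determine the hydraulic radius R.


For a rectangular section:
Flow area A = b * y = 2.1 * 4.14 = 8.69 m^2.
Wetted perimeter P = b + 2y = 2.1 + 2*4.14 = 10.38 m.
Hydraulic radius R = A/P = 8.69 / 10.38 = 0.8376 m.

0.8376


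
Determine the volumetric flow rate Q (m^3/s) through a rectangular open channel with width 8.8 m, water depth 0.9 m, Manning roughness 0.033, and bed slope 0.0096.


For a rectangular channel, the cross-sectional area A = b * y = 8.8 * 0.9 = 7.92 m^2.
The wetted perimeter P = b + 2y = 8.8 + 2*0.9 = 10.6 m.
Hydraulic radius R = A/P = 7.92/10.6 = 0.7472 m.
Velocity V = (1/n)*R^(2/3)*S^(1/2) = (1/0.033)*0.7472^(2/3)*0.0096^(1/2) = 2.4448 m/s.
Discharge Q = A * V = 7.92 * 2.4448 = 19.362 m^3/s.

19.362


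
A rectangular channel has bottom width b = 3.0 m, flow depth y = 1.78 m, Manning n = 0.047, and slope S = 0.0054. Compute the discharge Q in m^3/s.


For a rectangular channel, the cross-sectional area A = b * y = 3.0 * 1.78 = 5.34 m^2.
The wetted perimeter P = b + 2y = 3.0 + 2*1.78 = 6.56 m.
Hydraulic radius R = A/P = 5.34/6.56 = 0.814 m.
Velocity V = (1/n)*R^(2/3)*S^(1/2) = (1/0.047)*0.814^(2/3)*0.0054^(1/2) = 1.3631 m/s.
Discharge Q = A * V = 5.34 * 1.3631 = 7.279 m^3/s.

7.279


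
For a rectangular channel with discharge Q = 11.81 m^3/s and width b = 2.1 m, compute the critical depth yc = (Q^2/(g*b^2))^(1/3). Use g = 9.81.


Using yc = (Q^2 / (g * b^2))^(1/3):
Q^2 = 11.81^2 = 139.48.
g * b^2 = 9.81 * 2.1^2 = 9.81 * 4.41 = 43.26.
Q^2 / (g*b^2) = 139.48 / 43.26 = 3.2242.
yc = 3.2242^(1/3) = 1.4773 m.

1.4773


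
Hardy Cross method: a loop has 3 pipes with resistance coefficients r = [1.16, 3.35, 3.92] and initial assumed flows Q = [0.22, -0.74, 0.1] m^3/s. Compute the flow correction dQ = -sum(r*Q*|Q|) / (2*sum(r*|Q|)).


Numerator terms (r*Q*|Q|): 1.16*0.22*|0.22| = 0.0561; 3.35*-0.74*|-0.74| = -1.8345; 3.92*0.1*|0.1| = 0.0392.
Sum of numerator = -1.7391.
Denominator terms (r*|Q|): 1.16*|0.22| = 0.2552; 3.35*|-0.74| = 2.479; 3.92*|0.1| = 0.392.
2 * sum of denominator = 2 * 3.1262 = 6.2524.
dQ = --1.7391 / 6.2524 = 0.2782 m^3/s.

0.2782


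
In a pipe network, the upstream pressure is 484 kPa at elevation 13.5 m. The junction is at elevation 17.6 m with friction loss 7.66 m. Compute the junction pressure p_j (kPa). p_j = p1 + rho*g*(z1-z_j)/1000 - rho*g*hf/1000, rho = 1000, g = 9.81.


Junction pressure: p_j = p1 + rho*g*(z1 - z_j)/1000 - rho*g*hf/1000.
Elevation term = 1000*9.81*(13.5 - 17.6)/1000 = -40.221 kPa.
Friction term = 1000*9.81*7.66/1000 = 75.145 kPa.
p_j = 484 + -40.221 - 75.145 = 368.63 kPa.

368.63


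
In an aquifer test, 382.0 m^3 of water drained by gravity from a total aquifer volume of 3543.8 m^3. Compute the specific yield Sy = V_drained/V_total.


Specific yield Sy = Volume drained / Total volume.
Sy = 382.0 / 3543.8
   = 0.1078.

0.1078


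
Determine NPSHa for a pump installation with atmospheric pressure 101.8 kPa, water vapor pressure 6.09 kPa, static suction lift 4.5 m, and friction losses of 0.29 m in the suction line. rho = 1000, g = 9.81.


NPSHa = p_atm/(rho*g) - z_s - hf_s - p_vap/(rho*g).
p_atm/(rho*g) = 101.8*1000 / (1000*9.81) = 10.377 m.
p_vap/(rho*g) = 6.09*1000 / (1000*9.81) = 0.621 m.
NPSHa = 10.377 - 4.5 - 0.29 - 0.621
      = 4.97 m.

4.97


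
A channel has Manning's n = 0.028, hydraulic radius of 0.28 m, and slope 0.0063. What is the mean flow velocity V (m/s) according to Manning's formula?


Manning's equation gives V = (1/n) * R^(2/3) * S^(1/2).
First, compute R^(2/3) = 0.28^(2/3) = 0.428.
Next, S^(1/2) = 0.0063^(1/2) = 0.079373.
Then 1/n = 1/0.028 = 35.71.
V = 35.71 * 0.428 * 0.079373 = 1.2133 m/s.

1.2133


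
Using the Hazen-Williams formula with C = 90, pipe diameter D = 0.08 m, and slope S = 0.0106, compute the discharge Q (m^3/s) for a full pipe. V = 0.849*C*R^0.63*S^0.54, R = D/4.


For a full circular pipe, R = D/4 = 0.08/4 = 0.02 m.
V = 0.849 * 90 * 0.02^0.63 * 0.0106^0.54
  = 0.849 * 90 * 0.085045 * 0.085835
  = 0.5578 m/s.
Pipe area A = pi*D^2/4 = pi*0.08^2/4 = 0.005 m^2.
Q = A * V = 0.005 * 0.5578 = 0.0028 m^3/s.

0.0028


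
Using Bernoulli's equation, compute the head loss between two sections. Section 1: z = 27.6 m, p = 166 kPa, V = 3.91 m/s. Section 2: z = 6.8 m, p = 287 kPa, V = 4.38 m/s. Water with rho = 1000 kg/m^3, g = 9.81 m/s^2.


Total head at each section: H = z + p/(rho*g) + V^2/(2g).
H1 = 27.6 + 166*1000/(1000*9.81) + 3.91^2/(2*9.81)
   = 27.6 + 16.922 + 0.7792
   = 45.301 m.
H2 = 6.8 + 287*1000/(1000*9.81) + 4.38^2/(2*9.81)
   = 6.8 + 29.256 + 0.9778
   = 37.034 m.
h_L = H1 - H2 = 45.301 - 37.034 = 8.267 m.

8.267


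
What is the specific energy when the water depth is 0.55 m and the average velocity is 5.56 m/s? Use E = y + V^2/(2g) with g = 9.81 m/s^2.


Specific energy E = y + V^2/(2g).
Velocity head = V^2/(2g) = 5.56^2 / (2*9.81) = 30.9136 / 19.62 = 1.5756 m.
E = 0.55 + 1.5756 = 2.1256 m.

2.1256
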